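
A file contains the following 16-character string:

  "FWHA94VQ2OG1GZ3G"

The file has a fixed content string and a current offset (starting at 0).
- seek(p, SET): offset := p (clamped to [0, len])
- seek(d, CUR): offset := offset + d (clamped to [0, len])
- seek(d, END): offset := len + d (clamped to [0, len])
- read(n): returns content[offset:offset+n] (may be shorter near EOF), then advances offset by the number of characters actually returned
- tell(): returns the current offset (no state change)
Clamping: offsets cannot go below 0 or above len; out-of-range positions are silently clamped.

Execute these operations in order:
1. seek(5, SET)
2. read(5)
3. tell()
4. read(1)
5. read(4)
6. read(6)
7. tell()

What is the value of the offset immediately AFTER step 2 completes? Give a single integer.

Answer: 10

Derivation:
After 1 (seek(5, SET)): offset=5
After 2 (read(5)): returned '4VQ2O', offset=10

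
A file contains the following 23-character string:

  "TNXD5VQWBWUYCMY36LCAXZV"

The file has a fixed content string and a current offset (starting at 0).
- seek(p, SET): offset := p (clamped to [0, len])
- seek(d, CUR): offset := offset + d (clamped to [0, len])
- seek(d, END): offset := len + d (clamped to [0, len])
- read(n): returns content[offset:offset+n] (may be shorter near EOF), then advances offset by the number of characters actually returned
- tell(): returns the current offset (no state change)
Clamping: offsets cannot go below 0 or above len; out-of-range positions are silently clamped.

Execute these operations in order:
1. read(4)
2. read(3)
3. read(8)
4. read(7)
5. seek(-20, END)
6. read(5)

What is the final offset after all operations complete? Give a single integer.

After 1 (read(4)): returned 'TNXD', offset=4
After 2 (read(3)): returned '5VQ', offset=7
After 3 (read(8)): returned 'WBWUYCMY', offset=15
After 4 (read(7)): returned '36LCAXZ', offset=22
After 5 (seek(-20, END)): offset=3
After 6 (read(5)): returned 'D5VQW', offset=8

Answer: 8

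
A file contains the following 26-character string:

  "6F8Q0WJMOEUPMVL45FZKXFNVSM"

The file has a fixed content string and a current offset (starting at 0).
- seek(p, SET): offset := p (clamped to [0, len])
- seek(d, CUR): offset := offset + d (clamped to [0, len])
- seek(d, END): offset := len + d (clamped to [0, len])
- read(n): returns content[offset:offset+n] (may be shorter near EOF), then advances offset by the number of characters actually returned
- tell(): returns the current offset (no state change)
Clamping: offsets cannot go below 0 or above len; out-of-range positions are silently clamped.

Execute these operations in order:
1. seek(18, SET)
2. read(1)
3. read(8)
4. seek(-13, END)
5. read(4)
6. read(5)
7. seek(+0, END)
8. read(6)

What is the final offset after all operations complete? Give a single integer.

Answer: 26

Derivation:
After 1 (seek(18, SET)): offset=18
After 2 (read(1)): returned 'Z', offset=19
After 3 (read(8)): returned 'KXFNVSM', offset=26
After 4 (seek(-13, END)): offset=13
After 5 (read(4)): returned 'VL45', offset=17
After 6 (read(5)): returned 'FZKXF', offset=22
After 7 (seek(+0, END)): offset=26
After 8 (read(6)): returned '', offset=26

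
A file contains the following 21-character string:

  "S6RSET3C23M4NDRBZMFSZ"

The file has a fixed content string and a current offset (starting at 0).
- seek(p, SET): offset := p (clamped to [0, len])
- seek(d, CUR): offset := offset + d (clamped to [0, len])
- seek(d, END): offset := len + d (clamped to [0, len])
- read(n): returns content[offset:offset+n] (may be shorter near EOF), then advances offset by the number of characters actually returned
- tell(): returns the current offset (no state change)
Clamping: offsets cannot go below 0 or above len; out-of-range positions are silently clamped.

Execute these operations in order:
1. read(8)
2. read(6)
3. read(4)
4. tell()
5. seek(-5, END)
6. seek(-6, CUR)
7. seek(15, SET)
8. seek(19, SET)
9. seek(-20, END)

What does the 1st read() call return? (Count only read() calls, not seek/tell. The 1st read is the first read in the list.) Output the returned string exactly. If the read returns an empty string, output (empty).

After 1 (read(8)): returned 'S6RSET3C', offset=8
After 2 (read(6)): returned '23M4ND', offset=14
After 3 (read(4)): returned 'RBZM', offset=18
After 4 (tell()): offset=18
After 5 (seek(-5, END)): offset=16
After 6 (seek(-6, CUR)): offset=10
After 7 (seek(15, SET)): offset=15
After 8 (seek(19, SET)): offset=19
After 9 (seek(-20, END)): offset=1

Answer: S6RSET3C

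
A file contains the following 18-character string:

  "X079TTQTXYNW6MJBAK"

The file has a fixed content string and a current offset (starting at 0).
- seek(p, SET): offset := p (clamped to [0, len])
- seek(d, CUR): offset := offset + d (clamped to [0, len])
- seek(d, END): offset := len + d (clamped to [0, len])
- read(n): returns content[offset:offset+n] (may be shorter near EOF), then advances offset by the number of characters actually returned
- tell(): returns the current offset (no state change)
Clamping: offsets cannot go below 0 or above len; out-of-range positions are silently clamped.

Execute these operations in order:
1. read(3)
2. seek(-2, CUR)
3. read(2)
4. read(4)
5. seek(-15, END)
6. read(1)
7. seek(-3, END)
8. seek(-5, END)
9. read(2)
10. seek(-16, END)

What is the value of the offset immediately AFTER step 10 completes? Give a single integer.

Answer: 2

Derivation:
After 1 (read(3)): returned 'X07', offset=3
After 2 (seek(-2, CUR)): offset=1
After 3 (read(2)): returned '07', offset=3
After 4 (read(4)): returned '9TTQ', offset=7
After 5 (seek(-15, END)): offset=3
After 6 (read(1)): returned '9', offset=4
After 7 (seek(-3, END)): offset=15
After 8 (seek(-5, END)): offset=13
After 9 (read(2)): returned 'MJ', offset=15
After 10 (seek(-16, END)): offset=2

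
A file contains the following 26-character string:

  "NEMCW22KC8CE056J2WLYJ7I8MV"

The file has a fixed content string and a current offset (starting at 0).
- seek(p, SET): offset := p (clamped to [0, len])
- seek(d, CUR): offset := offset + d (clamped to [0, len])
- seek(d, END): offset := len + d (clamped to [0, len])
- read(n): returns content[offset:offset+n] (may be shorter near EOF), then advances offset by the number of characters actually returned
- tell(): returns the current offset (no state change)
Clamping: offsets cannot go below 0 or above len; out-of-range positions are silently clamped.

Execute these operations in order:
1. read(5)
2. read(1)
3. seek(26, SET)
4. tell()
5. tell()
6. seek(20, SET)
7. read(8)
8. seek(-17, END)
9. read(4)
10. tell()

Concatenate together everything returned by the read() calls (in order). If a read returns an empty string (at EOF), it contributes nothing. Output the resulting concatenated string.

After 1 (read(5)): returned 'NEMCW', offset=5
After 2 (read(1)): returned '2', offset=6
After 3 (seek(26, SET)): offset=26
After 4 (tell()): offset=26
After 5 (tell()): offset=26
After 6 (seek(20, SET)): offset=20
After 7 (read(8)): returned 'J7I8MV', offset=26
After 8 (seek(-17, END)): offset=9
After 9 (read(4)): returned '8CE0', offset=13
After 10 (tell()): offset=13

Answer: NEMCW2J7I8MV8CE0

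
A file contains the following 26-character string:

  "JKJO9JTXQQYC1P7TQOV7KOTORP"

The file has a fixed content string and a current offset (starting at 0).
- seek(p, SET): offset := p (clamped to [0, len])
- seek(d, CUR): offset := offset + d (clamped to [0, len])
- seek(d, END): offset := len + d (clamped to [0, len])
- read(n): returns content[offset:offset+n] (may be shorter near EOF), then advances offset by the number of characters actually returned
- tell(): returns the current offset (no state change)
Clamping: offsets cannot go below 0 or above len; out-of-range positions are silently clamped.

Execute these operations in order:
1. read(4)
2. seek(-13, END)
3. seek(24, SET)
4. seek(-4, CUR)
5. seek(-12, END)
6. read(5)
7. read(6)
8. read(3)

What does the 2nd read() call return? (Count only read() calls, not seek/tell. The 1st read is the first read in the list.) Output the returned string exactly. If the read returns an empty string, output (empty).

After 1 (read(4)): returned 'JKJO', offset=4
After 2 (seek(-13, END)): offset=13
After 3 (seek(24, SET)): offset=24
After 4 (seek(-4, CUR)): offset=20
After 5 (seek(-12, END)): offset=14
After 6 (read(5)): returned '7TQOV', offset=19
After 7 (read(6)): returned '7KOTOR', offset=25
After 8 (read(3)): returned 'P', offset=26

Answer: 7TQOV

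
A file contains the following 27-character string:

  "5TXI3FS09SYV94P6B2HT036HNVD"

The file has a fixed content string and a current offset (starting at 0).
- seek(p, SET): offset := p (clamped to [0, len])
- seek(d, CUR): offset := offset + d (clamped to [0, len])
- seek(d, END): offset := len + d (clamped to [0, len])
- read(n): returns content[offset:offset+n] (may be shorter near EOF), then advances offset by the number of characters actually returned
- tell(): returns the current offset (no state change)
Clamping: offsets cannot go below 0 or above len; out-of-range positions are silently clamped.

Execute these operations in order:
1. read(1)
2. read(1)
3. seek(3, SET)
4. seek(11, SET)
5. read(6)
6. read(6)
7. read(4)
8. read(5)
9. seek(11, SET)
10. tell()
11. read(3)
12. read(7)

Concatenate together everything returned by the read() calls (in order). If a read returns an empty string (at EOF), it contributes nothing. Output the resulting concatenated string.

Answer: 5TV94P6B2HT036HNVDV94P6B2HT0

Derivation:
After 1 (read(1)): returned '5', offset=1
After 2 (read(1)): returned 'T', offset=2
After 3 (seek(3, SET)): offset=3
After 4 (seek(11, SET)): offset=11
After 5 (read(6)): returned 'V94P6B', offset=17
After 6 (read(6)): returned '2HT036', offset=23
After 7 (read(4)): returned 'HNVD', offset=27
After 8 (read(5)): returned '', offset=27
After 9 (seek(11, SET)): offset=11
After 10 (tell()): offset=11
After 11 (read(3)): returned 'V94', offset=14
After 12 (read(7)): returned 'P6B2HT0', offset=21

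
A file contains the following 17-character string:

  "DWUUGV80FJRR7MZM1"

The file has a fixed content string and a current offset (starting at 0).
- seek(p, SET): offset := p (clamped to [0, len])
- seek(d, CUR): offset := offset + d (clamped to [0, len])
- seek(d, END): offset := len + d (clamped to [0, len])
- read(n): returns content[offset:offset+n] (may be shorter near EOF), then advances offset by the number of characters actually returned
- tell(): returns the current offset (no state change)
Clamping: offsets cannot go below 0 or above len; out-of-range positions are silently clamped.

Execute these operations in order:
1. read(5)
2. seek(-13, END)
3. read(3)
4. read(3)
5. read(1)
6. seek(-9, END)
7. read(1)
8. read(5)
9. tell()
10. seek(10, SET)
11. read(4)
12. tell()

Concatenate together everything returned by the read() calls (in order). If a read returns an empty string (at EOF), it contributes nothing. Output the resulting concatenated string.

After 1 (read(5)): returned 'DWUUG', offset=5
After 2 (seek(-13, END)): offset=4
After 3 (read(3)): returned 'GV8', offset=7
After 4 (read(3)): returned '0FJ', offset=10
After 5 (read(1)): returned 'R', offset=11
After 6 (seek(-9, END)): offset=8
After 7 (read(1)): returned 'F', offset=9
After 8 (read(5)): returned 'JRR7M', offset=14
After 9 (tell()): offset=14
After 10 (seek(10, SET)): offset=10
After 11 (read(4)): returned 'RR7M', offset=14
After 12 (tell()): offset=14

Answer: DWUUGGV80FJRFJRR7MRR7M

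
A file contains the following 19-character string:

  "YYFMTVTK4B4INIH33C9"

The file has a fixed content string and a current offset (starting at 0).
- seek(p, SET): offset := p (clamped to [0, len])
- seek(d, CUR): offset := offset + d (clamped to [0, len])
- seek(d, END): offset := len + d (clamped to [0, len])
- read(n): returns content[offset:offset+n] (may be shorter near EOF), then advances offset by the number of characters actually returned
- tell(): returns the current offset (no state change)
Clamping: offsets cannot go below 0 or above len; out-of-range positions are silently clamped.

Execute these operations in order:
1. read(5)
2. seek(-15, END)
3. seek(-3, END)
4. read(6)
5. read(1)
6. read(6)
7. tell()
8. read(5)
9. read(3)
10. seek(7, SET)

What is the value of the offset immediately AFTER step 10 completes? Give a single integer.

Answer: 7

Derivation:
After 1 (read(5)): returned 'YYFMT', offset=5
After 2 (seek(-15, END)): offset=4
After 3 (seek(-3, END)): offset=16
After 4 (read(6)): returned '3C9', offset=19
After 5 (read(1)): returned '', offset=19
After 6 (read(6)): returned '', offset=19
After 7 (tell()): offset=19
After 8 (read(5)): returned '', offset=19
After 9 (read(3)): returned '', offset=19
After 10 (seek(7, SET)): offset=7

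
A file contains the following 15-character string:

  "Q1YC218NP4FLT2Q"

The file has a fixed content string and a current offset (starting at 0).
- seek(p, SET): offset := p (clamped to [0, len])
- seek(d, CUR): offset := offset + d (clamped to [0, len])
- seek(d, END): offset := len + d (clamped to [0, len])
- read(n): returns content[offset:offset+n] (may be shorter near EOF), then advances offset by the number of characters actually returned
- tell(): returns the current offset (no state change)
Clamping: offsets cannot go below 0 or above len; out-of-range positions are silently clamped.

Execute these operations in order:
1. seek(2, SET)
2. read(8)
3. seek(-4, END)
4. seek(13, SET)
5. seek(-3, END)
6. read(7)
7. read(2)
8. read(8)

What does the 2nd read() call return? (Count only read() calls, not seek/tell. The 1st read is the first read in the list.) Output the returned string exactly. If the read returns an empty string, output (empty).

Answer: T2Q

Derivation:
After 1 (seek(2, SET)): offset=2
After 2 (read(8)): returned 'YC218NP4', offset=10
After 3 (seek(-4, END)): offset=11
After 4 (seek(13, SET)): offset=13
After 5 (seek(-3, END)): offset=12
After 6 (read(7)): returned 'T2Q', offset=15
After 7 (read(2)): returned '', offset=15
After 8 (read(8)): returned '', offset=15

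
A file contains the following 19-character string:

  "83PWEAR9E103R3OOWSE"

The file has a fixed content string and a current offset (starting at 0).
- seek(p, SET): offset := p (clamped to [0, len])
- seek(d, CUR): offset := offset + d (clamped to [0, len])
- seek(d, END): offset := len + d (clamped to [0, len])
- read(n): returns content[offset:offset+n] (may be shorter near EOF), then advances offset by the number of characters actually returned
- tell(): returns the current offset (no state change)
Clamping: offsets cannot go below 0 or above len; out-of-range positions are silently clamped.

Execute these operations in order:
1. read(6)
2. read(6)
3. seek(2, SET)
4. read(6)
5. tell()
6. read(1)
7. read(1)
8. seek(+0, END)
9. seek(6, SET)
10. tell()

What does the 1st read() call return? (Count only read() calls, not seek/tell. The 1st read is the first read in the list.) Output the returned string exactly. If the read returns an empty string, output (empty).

After 1 (read(6)): returned '83PWEA', offset=6
After 2 (read(6)): returned 'R9E103', offset=12
After 3 (seek(2, SET)): offset=2
After 4 (read(6)): returned 'PWEAR9', offset=8
After 5 (tell()): offset=8
After 6 (read(1)): returned 'E', offset=9
After 7 (read(1)): returned '1', offset=10
After 8 (seek(+0, END)): offset=19
After 9 (seek(6, SET)): offset=6
After 10 (tell()): offset=6

Answer: 83PWEA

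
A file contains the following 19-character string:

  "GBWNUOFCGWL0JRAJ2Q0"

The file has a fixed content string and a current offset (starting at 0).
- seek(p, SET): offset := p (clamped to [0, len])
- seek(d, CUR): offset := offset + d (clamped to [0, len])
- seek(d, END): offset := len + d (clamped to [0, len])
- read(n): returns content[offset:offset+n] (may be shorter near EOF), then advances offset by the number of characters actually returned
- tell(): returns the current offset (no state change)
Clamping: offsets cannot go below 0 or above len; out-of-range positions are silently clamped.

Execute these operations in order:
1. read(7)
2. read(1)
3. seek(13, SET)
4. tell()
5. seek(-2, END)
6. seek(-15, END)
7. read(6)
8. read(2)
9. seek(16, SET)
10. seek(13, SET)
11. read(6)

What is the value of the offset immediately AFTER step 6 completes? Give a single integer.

Answer: 4

Derivation:
After 1 (read(7)): returned 'GBWNUOF', offset=7
After 2 (read(1)): returned 'C', offset=8
After 3 (seek(13, SET)): offset=13
After 4 (tell()): offset=13
After 5 (seek(-2, END)): offset=17
After 6 (seek(-15, END)): offset=4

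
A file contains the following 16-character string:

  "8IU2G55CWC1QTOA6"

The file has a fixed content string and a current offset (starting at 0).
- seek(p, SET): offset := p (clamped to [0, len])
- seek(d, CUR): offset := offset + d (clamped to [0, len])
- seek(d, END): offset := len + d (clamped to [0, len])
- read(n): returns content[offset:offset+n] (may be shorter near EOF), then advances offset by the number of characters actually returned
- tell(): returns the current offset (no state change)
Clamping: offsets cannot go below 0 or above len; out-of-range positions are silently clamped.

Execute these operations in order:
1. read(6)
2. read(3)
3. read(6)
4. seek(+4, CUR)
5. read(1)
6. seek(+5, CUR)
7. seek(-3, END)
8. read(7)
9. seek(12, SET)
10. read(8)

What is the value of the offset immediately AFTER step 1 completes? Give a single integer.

Answer: 6

Derivation:
After 1 (read(6)): returned '8IU2G5', offset=6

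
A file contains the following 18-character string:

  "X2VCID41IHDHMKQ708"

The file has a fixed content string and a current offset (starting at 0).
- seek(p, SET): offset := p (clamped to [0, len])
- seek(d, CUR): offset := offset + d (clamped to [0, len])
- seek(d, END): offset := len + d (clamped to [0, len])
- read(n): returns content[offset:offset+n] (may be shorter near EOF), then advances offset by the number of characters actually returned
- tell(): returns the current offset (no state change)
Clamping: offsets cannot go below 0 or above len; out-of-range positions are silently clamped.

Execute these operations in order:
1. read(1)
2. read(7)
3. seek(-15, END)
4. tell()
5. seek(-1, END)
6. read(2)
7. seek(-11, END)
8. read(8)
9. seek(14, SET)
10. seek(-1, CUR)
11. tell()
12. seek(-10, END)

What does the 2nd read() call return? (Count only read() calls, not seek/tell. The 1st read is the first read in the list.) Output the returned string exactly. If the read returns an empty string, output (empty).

Answer: 2VCID41

Derivation:
After 1 (read(1)): returned 'X', offset=1
After 2 (read(7)): returned '2VCID41', offset=8
After 3 (seek(-15, END)): offset=3
After 4 (tell()): offset=3
After 5 (seek(-1, END)): offset=17
After 6 (read(2)): returned '8', offset=18
After 7 (seek(-11, END)): offset=7
After 8 (read(8)): returned '1IHDHMKQ', offset=15
After 9 (seek(14, SET)): offset=14
After 10 (seek(-1, CUR)): offset=13
After 11 (tell()): offset=13
After 12 (seek(-10, END)): offset=8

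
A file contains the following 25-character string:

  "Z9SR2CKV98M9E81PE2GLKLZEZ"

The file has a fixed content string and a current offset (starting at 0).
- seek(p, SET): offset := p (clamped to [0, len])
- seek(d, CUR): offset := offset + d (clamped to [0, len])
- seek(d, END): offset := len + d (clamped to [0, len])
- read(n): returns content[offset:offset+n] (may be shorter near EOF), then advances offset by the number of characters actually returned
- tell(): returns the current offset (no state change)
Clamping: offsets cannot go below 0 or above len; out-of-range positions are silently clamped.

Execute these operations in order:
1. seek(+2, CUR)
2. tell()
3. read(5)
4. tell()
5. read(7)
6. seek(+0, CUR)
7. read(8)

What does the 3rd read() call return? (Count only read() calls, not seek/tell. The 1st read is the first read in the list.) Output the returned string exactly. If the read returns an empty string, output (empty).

After 1 (seek(+2, CUR)): offset=2
After 2 (tell()): offset=2
After 3 (read(5)): returned 'SR2CK', offset=7
After 4 (tell()): offset=7
After 5 (read(7)): returned 'V98M9E8', offset=14
After 6 (seek(+0, CUR)): offset=14
After 7 (read(8)): returned '1PE2GLKL', offset=22

Answer: 1PE2GLKL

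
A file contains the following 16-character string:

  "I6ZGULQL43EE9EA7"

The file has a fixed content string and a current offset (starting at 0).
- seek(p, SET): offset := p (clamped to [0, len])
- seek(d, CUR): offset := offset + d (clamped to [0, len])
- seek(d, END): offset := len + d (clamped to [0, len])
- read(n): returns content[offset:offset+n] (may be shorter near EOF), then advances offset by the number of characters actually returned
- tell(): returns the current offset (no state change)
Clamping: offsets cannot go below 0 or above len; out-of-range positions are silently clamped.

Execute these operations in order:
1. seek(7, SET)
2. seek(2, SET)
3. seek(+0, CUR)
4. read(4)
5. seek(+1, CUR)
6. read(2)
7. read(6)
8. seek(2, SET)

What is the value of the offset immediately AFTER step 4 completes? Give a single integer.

Answer: 6

Derivation:
After 1 (seek(7, SET)): offset=7
After 2 (seek(2, SET)): offset=2
After 3 (seek(+0, CUR)): offset=2
After 4 (read(4)): returned 'ZGUL', offset=6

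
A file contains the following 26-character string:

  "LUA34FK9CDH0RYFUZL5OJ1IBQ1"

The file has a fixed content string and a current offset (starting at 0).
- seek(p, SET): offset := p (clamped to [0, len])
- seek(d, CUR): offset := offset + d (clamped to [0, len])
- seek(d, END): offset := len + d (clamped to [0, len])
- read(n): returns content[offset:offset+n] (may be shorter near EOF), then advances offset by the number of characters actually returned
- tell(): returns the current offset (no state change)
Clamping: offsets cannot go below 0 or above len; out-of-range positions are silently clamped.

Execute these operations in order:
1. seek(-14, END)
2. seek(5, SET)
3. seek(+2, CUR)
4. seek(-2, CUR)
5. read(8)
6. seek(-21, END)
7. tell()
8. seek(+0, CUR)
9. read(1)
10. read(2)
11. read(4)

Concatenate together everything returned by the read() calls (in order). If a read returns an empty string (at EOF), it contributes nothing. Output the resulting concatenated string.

Answer: FK9CDH0RFK9CDH0

Derivation:
After 1 (seek(-14, END)): offset=12
After 2 (seek(5, SET)): offset=5
After 3 (seek(+2, CUR)): offset=7
After 4 (seek(-2, CUR)): offset=5
After 5 (read(8)): returned 'FK9CDH0R', offset=13
After 6 (seek(-21, END)): offset=5
After 7 (tell()): offset=5
After 8 (seek(+0, CUR)): offset=5
After 9 (read(1)): returned 'F', offset=6
After 10 (read(2)): returned 'K9', offset=8
After 11 (read(4)): returned 'CDH0', offset=12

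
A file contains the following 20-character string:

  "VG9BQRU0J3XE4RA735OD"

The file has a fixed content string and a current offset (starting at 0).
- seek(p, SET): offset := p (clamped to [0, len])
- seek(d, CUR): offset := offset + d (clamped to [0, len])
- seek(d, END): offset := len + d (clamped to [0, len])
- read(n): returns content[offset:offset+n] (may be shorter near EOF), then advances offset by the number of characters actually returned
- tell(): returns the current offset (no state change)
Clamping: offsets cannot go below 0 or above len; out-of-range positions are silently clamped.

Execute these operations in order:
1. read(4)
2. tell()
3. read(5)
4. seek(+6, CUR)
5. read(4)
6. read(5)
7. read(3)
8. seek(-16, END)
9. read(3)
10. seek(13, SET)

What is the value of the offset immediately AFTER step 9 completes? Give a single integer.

Answer: 7

Derivation:
After 1 (read(4)): returned 'VG9B', offset=4
After 2 (tell()): offset=4
After 3 (read(5)): returned 'QRU0J', offset=9
After 4 (seek(+6, CUR)): offset=15
After 5 (read(4)): returned '735O', offset=19
After 6 (read(5)): returned 'D', offset=20
After 7 (read(3)): returned '', offset=20
After 8 (seek(-16, END)): offset=4
After 9 (read(3)): returned 'QRU', offset=7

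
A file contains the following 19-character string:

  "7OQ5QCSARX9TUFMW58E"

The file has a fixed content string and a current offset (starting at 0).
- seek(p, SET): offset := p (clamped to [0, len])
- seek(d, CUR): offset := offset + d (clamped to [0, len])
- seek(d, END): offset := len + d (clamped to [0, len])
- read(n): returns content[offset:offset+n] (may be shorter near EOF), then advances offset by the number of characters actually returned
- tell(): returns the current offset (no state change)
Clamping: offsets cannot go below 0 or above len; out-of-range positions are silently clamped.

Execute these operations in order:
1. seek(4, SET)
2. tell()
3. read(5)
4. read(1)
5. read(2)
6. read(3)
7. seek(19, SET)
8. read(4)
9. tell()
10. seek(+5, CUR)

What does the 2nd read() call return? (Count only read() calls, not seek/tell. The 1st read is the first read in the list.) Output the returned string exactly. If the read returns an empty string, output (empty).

After 1 (seek(4, SET)): offset=4
After 2 (tell()): offset=4
After 3 (read(5)): returned 'QCSAR', offset=9
After 4 (read(1)): returned 'X', offset=10
After 5 (read(2)): returned '9T', offset=12
After 6 (read(3)): returned 'UFM', offset=15
After 7 (seek(19, SET)): offset=19
After 8 (read(4)): returned '', offset=19
After 9 (tell()): offset=19
After 10 (seek(+5, CUR)): offset=19

Answer: X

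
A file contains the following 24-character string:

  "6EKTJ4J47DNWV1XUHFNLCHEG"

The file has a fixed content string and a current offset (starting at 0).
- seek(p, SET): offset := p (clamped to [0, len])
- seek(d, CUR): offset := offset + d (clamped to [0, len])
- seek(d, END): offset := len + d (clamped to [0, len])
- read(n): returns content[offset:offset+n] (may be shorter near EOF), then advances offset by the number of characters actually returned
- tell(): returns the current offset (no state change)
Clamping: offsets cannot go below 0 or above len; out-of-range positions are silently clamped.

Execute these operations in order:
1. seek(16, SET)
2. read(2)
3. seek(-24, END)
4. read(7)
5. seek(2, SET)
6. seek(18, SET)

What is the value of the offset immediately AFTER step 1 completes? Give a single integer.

After 1 (seek(16, SET)): offset=16

Answer: 16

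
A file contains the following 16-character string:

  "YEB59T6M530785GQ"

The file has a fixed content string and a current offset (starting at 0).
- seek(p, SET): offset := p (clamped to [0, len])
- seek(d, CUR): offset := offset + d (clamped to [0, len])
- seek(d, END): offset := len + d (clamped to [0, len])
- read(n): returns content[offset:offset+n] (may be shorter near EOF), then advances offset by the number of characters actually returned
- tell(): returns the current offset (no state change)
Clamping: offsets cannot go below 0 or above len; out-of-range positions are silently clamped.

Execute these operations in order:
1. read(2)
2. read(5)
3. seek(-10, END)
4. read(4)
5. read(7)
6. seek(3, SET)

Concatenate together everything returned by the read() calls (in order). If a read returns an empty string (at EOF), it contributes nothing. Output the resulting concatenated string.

After 1 (read(2)): returned 'YE', offset=2
After 2 (read(5)): returned 'B59T6', offset=7
After 3 (seek(-10, END)): offset=6
After 4 (read(4)): returned '6M53', offset=10
After 5 (read(7)): returned '0785GQ', offset=16
After 6 (seek(3, SET)): offset=3

Answer: YEB59T66M530785GQ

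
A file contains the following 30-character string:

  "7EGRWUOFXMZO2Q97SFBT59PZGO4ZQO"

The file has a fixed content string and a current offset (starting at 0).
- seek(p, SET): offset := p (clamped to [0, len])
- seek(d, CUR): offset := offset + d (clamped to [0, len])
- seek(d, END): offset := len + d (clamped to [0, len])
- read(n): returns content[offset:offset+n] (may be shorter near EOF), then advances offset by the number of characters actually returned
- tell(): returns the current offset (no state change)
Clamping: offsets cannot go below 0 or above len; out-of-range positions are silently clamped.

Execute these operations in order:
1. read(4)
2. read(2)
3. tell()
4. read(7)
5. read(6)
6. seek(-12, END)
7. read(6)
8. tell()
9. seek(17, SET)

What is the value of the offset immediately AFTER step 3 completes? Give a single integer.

Answer: 6

Derivation:
After 1 (read(4)): returned '7EGR', offset=4
After 2 (read(2)): returned 'WU', offset=6
After 3 (tell()): offset=6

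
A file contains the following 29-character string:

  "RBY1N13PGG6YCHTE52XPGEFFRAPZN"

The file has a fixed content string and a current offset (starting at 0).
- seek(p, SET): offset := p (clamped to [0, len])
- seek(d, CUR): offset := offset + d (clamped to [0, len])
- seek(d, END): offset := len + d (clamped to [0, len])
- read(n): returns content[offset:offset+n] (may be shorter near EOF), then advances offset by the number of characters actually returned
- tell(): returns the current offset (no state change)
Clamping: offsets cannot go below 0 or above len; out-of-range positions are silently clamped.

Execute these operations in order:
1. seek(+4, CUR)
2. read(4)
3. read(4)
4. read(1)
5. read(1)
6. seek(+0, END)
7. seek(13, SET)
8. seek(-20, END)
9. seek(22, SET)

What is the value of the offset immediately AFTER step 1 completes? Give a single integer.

After 1 (seek(+4, CUR)): offset=4

Answer: 4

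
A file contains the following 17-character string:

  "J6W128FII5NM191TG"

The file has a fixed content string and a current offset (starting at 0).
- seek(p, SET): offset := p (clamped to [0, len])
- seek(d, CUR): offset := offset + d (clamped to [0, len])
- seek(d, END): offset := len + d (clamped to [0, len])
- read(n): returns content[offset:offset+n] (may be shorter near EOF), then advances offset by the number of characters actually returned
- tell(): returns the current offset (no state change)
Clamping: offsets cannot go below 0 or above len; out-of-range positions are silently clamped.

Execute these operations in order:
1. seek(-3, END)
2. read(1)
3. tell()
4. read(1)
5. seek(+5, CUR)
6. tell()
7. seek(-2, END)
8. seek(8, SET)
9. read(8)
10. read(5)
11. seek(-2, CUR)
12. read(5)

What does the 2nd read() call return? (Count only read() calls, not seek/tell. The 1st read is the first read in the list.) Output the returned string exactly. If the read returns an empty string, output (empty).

After 1 (seek(-3, END)): offset=14
After 2 (read(1)): returned '1', offset=15
After 3 (tell()): offset=15
After 4 (read(1)): returned 'T', offset=16
After 5 (seek(+5, CUR)): offset=17
After 6 (tell()): offset=17
After 7 (seek(-2, END)): offset=15
After 8 (seek(8, SET)): offset=8
After 9 (read(8)): returned 'I5NM191T', offset=16
After 10 (read(5)): returned 'G', offset=17
After 11 (seek(-2, CUR)): offset=15
After 12 (read(5)): returned 'TG', offset=17

Answer: T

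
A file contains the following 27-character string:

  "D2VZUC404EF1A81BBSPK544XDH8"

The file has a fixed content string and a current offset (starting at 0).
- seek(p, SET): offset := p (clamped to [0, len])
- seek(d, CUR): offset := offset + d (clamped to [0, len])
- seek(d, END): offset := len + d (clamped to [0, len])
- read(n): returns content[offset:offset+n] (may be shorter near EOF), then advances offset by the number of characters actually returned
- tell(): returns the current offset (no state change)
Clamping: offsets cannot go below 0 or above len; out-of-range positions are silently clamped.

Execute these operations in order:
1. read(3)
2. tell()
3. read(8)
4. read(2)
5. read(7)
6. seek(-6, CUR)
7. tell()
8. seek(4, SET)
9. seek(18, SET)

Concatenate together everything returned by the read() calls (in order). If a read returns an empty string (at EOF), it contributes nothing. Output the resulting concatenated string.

Answer: D2VZUC404EF1A81BBSPK

Derivation:
After 1 (read(3)): returned 'D2V', offset=3
After 2 (tell()): offset=3
After 3 (read(8)): returned 'ZUC404EF', offset=11
After 4 (read(2)): returned '1A', offset=13
After 5 (read(7)): returned '81BBSPK', offset=20
After 6 (seek(-6, CUR)): offset=14
After 7 (tell()): offset=14
After 8 (seek(4, SET)): offset=4
After 9 (seek(18, SET)): offset=18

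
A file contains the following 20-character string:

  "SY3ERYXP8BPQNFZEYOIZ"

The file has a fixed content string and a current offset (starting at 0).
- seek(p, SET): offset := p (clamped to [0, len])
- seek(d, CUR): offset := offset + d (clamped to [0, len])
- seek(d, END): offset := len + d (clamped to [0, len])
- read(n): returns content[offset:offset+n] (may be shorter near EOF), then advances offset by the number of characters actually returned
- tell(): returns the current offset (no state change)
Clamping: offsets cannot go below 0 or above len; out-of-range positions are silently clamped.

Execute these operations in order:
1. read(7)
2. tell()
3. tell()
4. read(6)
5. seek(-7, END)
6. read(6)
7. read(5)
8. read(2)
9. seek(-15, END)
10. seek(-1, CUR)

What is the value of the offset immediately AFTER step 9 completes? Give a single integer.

Answer: 5

Derivation:
After 1 (read(7)): returned 'SY3ERYX', offset=7
After 2 (tell()): offset=7
After 3 (tell()): offset=7
After 4 (read(6)): returned 'P8BPQN', offset=13
After 5 (seek(-7, END)): offset=13
After 6 (read(6)): returned 'FZEYOI', offset=19
After 7 (read(5)): returned 'Z', offset=20
After 8 (read(2)): returned '', offset=20
After 9 (seek(-15, END)): offset=5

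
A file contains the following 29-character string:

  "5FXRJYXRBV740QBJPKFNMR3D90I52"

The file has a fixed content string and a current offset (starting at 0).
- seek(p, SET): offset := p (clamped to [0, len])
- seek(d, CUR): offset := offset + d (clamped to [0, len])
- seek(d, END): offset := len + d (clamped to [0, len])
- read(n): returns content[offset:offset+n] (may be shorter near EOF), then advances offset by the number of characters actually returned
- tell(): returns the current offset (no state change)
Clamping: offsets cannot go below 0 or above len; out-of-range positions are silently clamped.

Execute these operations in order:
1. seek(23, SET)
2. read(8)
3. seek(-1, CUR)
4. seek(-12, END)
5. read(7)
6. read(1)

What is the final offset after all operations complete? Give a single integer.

Answer: 25

Derivation:
After 1 (seek(23, SET)): offset=23
After 2 (read(8)): returned 'D90I52', offset=29
After 3 (seek(-1, CUR)): offset=28
After 4 (seek(-12, END)): offset=17
After 5 (read(7)): returned 'KFNMR3D', offset=24
After 6 (read(1)): returned '9', offset=25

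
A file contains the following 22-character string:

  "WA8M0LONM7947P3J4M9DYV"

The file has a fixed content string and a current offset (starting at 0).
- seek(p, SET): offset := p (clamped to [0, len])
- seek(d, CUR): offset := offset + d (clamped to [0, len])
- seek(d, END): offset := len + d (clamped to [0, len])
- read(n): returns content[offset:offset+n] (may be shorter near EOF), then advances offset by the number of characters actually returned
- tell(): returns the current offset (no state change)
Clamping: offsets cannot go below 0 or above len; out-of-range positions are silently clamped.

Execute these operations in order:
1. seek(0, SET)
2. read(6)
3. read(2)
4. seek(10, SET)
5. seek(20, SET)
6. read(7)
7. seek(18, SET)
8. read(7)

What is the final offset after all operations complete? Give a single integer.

Answer: 22

Derivation:
After 1 (seek(0, SET)): offset=0
After 2 (read(6)): returned 'WA8M0L', offset=6
After 3 (read(2)): returned 'ON', offset=8
After 4 (seek(10, SET)): offset=10
After 5 (seek(20, SET)): offset=20
After 6 (read(7)): returned 'YV', offset=22
After 7 (seek(18, SET)): offset=18
After 8 (read(7)): returned '9DYV', offset=22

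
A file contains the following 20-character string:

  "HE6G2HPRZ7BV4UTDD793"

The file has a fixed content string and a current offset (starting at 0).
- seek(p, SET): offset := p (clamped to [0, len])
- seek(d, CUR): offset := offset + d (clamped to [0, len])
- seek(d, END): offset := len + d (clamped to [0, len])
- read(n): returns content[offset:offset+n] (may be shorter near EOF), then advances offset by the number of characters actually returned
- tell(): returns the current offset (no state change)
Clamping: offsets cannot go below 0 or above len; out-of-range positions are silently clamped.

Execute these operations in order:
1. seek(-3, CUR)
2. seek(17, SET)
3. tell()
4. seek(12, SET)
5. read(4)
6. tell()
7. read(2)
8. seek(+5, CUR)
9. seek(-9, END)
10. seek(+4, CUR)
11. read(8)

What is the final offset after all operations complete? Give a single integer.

Answer: 20

Derivation:
After 1 (seek(-3, CUR)): offset=0
After 2 (seek(17, SET)): offset=17
After 3 (tell()): offset=17
After 4 (seek(12, SET)): offset=12
After 5 (read(4)): returned '4UTD', offset=16
After 6 (tell()): offset=16
After 7 (read(2)): returned 'D7', offset=18
After 8 (seek(+5, CUR)): offset=20
After 9 (seek(-9, END)): offset=11
After 10 (seek(+4, CUR)): offset=15
After 11 (read(8)): returned 'DD793', offset=20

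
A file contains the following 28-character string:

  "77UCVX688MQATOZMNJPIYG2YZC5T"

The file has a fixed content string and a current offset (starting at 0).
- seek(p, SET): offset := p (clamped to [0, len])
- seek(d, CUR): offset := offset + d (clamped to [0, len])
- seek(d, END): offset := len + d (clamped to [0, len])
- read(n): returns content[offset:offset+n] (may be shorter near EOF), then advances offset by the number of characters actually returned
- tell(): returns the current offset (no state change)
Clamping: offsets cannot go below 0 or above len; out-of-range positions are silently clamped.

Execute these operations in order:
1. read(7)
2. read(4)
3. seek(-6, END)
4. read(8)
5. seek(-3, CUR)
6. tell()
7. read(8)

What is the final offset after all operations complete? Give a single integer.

After 1 (read(7)): returned '77UCVX6', offset=7
After 2 (read(4)): returned '88MQ', offset=11
After 3 (seek(-6, END)): offset=22
After 4 (read(8)): returned '2YZC5T', offset=28
After 5 (seek(-3, CUR)): offset=25
After 6 (tell()): offset=25
After 7 (read(8)): returned 'C5T', offset=28

Answer: 28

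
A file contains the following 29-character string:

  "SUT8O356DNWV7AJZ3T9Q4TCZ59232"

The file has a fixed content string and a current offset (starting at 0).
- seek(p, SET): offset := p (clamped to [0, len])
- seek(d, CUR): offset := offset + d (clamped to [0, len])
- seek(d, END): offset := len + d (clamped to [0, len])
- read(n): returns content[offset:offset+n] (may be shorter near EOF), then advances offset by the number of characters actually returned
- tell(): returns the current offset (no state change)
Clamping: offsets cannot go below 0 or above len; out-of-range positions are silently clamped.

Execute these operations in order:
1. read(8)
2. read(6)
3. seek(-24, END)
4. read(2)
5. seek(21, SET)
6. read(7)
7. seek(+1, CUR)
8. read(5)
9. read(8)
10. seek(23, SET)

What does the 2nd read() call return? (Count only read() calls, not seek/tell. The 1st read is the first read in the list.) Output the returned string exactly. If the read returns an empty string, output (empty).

After 1 (read(8)): returned 'SUT8O356', offset=8
After 2 (read(6)): returned 'DNWV7A', offset=14
After 3 (seek(-24, END)): offset=5
After 4 (read(2)): returned '35', offset=7
After 5 (seek(21, SET)): offset=21
After 6 (read(7)): returned 'TCZ5923', offset=28
After 7 (seek(+1, CUR)): offset=29
After 8 (read(5)): returned '', offset=29
After 9 (read(8)): returned '', offset=29
After 10 (seek(23, SET)): offset=23

Answer: DNWV7A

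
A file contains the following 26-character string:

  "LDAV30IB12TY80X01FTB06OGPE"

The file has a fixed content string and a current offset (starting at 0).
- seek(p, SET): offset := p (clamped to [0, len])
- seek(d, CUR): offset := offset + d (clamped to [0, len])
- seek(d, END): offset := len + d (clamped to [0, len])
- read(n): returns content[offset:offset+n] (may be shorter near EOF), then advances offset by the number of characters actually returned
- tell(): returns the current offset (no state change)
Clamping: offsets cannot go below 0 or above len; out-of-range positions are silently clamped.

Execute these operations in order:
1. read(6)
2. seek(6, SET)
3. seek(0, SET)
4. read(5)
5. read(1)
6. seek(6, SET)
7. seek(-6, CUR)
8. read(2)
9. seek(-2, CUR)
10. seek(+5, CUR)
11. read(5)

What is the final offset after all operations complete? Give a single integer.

After 1 (read(6)): returned 'LDAV30', offset=6
After 2 (seek(6, SET)): offset=6
After 3 (seek(0, SET)): offset=0
After 4 (read(5)): returned 'LDAV3', offset=5
After 5 (read(1)): returned '0', offset=6
After 6 (seek(6, SET)): offset=6
After 7 (seek(-6, CUR)): offset=0
After 8 (read(2)): returned 'LD', offset=2
After 9 (seek(-2, CUR)): offset=0
After 10 (seek(+5, CUR)): offset=5
After 11 (read(5)): returned '0IB12', offset=10

Answer: 10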